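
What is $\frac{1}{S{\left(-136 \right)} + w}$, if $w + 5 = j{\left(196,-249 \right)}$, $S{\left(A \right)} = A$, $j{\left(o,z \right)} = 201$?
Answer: $\frac{1}{60} \approx 0.016667$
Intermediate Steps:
$w = 196$ ($w = -5 + 201 = 196$)
$\frac{1}{S{\left(-136 \right)} + w} = \frac{1}{-136 + 196} = \frac{1}{60}$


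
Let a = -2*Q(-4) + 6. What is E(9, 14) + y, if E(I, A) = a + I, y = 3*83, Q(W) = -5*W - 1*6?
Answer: 236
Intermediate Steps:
Q(W) = -6 - 5*W (Q(W) = -5*W - 6 = -6 - 5*W)
a = -22 (a = -2*(-6 - 5*(-4)) + 6 = -2*(-6 + 20) + 6 = -2*14 + 6 = -28 + 6 = -22)
y = 249
E(I, A) = -22 + I
E(9, 14) + y = (-22 + 9) + 249 = -13 + 249 = 236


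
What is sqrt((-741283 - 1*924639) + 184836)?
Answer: I*sqrt(1481086) ≈ 1217.0*I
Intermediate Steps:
sqrt((-741283 - 1*924639) + 184836) = sqrt((-741283 - 924639) + 184836) = sqrt(-1665922 + 184836) = sqrt(-1481086) = I*sqrt(1481086)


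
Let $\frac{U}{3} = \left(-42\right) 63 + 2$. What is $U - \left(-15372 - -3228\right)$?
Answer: $4212$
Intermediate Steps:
$U = -7932$ ($U = 3 \left(\left(-42\right) 63 + 2\right) = 3 \left(-2646 + 2\right) = 3 \left(-2644\right) = -7932$)
$U - \left(-15372 - -3228\right) = -7932 - \left(-15372 - -3228\right) = -7932 - \left(-15372 + 3228\right) = -7932 - -12144 = -7932 + 12144 = 4212$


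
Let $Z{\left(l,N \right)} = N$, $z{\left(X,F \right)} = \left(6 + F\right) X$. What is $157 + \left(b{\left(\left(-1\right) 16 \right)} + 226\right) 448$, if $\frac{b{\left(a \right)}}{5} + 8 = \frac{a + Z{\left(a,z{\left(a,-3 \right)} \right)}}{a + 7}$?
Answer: $\frac{894725}{9} \approx 99414.0$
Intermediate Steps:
$z{\left(X,F \right)} = X \left(6 + F\right)$
$b{\left(a \right)} = -40 + \frac{20 a}{7 + a}$ ($b{\left(a \right)} = -40 + 5 \frac{a + a \left(6 - 3\right)}{a + 7} = -40 + 5 \frac{a + a 3}{7 + a} = -40 + 5 \frac{a + 3 a}{7 + a} = -40 + 5 \frac{4 a}{7 + a} = -40 + \frac{20 a}{7 + a}$)
$157 + \left(b{\left(\left(-1\right) 16 \right)} + 226\right) 448 = 157 + \left(\frac{20 \left(-14 - \left(-1\right) 16\right)}{7 - 16} + 226\right) 448 = 157 + \left(\frac{20 \left(-14 - -16\right)}{7 - 16} + 226\right) 448 = 157 + \left(\frac{20 \left(-14 + 16\right)}{-9} + 226\right) 448 = 157 + \left(20 \left(- \frac{1}{9}\right) 2 + 226\right) 448 = 157 + \left(- \frac{40}{9} + 226\right) 448 = 157 + \frac{1994}{9} \cdot 448 = 157 + \frac{893312}{9} = \frac{894725}{9}$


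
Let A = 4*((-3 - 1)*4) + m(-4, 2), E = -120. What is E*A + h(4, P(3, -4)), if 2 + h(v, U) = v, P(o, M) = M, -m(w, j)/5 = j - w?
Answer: 11282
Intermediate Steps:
m(w, j) = -5*j + 5*w (m(w, j) = -5*(j - w) = -5*j + 5*w)
h(v, U) = -2 + v
A = -94 (A = 4*((-3 - 1)*4) + (-5*2 + 5*(-4)) = 4*(-4*4) + (-10 - 20) = 4*(-16) - 30 = -64 - 30 = -94)
E*A + h(4, P(3, -4)) = -120*(-94) + (-2 + 4) = 11280 + 2 = 11282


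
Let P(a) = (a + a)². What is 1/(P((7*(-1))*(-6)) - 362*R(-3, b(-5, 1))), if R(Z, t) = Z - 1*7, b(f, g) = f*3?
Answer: 1/10676 ≈ 9.3668e-5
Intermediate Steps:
b(f, g) = 3*f
R(Z, t) = -7 + Z (R(Z, t) = Z - 7 = -7 + Z)
P(a) = 4*a² (P(a) = (2*a)² = 4*a²)
1/(P((7*(-1))*(-6)) - 362*R(-3, b(-5, 1))) = 1/(4*((7*(-1))*(-6))² - 362*(-7 - 3)) = 1/(4*(-7*(-6))² - 362*(-10)) = 1/(4*42² + 3620) = 1/(4*1764 + 3620) = 1/(7056 + 3620) = 1/10676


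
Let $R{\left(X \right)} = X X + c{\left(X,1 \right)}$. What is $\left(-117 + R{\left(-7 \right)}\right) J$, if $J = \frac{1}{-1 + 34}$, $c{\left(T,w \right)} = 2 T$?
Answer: $- \frac{82}{33} \approx -2.4848$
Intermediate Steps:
$R{\left(X \right)} = X^{2} + 2 X$ ($R{\left(X \right)} = X X + 2 X = X^{2} + 2 X$)
$J = \frac{1}{33} \approx 0.030303$
$\left(-117 + R{\left(-7 \right)}\right) J = \left(-117 - 7 \left(2 - 7\right)\right) \frac{1}{33} = \left(-117 - -35\right) \frac{1}{33} = \left(-117 + 35\right) \frac{1}{33} = \left(-82\right) \frac{1}{33} = - \frac{82}{33}$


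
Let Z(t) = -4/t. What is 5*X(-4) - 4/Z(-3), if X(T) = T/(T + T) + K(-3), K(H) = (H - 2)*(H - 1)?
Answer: 199/2 ≈ 99.500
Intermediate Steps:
K(H) = (-1 + H)*(-2 + H) (K(H) = (-2 + H)*(-1 + H) = (-1 + H)*(-2 + H))
X(T) = 41/2 (X(T) = T/(T + T) + (2 + (-3)**2 - 3*(-3)) = T/((2*T)) + (2 + 9 + 9) = (1/(2*T))*T + 20 = 1/2 + 20 = 41/2)
5*X(-4) - 4/Z(-3) = 5*(41/2) - 4/((-4/(-3))) = 205/2 - 4/((-4*(-1/3))) = 205/2 - 4/4/3 = 205/2 - 4*3/4 = 205/2 - 3 = 199/2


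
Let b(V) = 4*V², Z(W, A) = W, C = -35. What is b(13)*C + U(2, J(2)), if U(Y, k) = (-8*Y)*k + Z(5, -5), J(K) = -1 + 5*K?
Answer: -23799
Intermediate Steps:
U(Y, k) = 5 - 8*Y*k (U(Y, k) = (-8*Y)*k + 5 = -8*Y*k + 5 = 5 - 8*Y*k)
b(13)*C + U(2, J(2)) = (4*13²)*(-35) + (5 - 8*2*(-1 + 5*2)) = (4*169)*(-35) + (5 - 8*2*(-1 + 10)) = 676*(-35) + (5 - 8*2*9) = -23660 + (5 - 144) = -23660 - 139 = -23799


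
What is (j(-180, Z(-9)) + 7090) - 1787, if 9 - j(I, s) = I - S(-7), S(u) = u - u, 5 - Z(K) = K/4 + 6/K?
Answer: 5492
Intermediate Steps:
Z(K) = 5 - 6/K - K/4 (Z(K) = 5 - (K/4 + 6/K) = 5 - (6/K + K/4) = 5 + (-6/K - K/4) = 5 - 6/K - K/4)
S(u) = 0
j(I, s) = 9 - I (j(I, s) = 9 - (I - 1*0) = 9 - (I + 0) = 9 - I)
(j(-180, Z(-9)) + 7090) - 1787 = ((9 - 1*(-180)) + 7090) - 1787 = ((9 + 180) + 7090) - 1787 = (189 + 7090) - 1787 = 7279 - 1787 = 5492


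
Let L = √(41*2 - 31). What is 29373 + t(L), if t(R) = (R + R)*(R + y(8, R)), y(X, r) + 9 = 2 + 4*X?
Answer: 29475 + 50*√51 ≈ 29832.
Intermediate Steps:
y(X, r) = -7 + 4*X (y(X, r) = -9 + (2 + 4*X) = -7 + 4*X)
L = √51 (L = √(82 - 31) = √51 ≈ 7.1414)
t(R) = 2*R*(25 + R) (t(R) = (R + R)*(R + (-7 + 4*8)) = (2*R)*(R + (-7 + 32)) = (2*R)*(R + 25) = (2*R)*(25 + R) = 2*R*(25 + R))
29373 + t(L) = 29373 + 2*√51*(25 + √51)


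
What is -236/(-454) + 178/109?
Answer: 53268/24743 ≈ 2.1529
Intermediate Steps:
-236/(-454) + 178/109 = -236*(-1/454) + 178*(1/109) = 118/227 + 178/109 = 53268/24743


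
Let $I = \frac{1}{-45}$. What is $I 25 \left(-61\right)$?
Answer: $\frac{305}{9} \approx 33.889$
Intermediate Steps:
$I = - \frac{1}{45} \approx -0.022222$
$I 25 \left(-61\right) = \left(- \frac{1}{45}\right) 25 \left(-61\right) = \left(- \frac{5}{9}\right) \left(-61\right) = \frac{305}{9}$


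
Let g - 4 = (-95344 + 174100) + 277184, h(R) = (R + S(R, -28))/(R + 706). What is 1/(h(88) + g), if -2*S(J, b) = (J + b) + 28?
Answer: 397/141309790 ≈ 2.8094e-6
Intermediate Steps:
S(J, b) = -14 - J/2 - b/2 (S(J, b) = -((J + b) + 28)/2 = -(28 + J + b)/2 = -14 - J/2 - b/2)
h(R) = R/(2*(706 + R)) (h(R) = (R + (-14 - R/2 - ½*(-28)))/(R + 706) = (R + (-14 - R/2 + 14))/(706 + R) = (R - R/2)/(706 + R) = (R/2)/(706 + R) = R/(2*(706 + R)))
g = 355944 (g = 4 + ((-95344 + 174100) + 277184) = 4 + (78756 + 277184) = 4 + 355940 = 355944)
1/(h(88) + g) = 1/((½)*88/(706 + 88) + 355944) = 1/((½)*88/794 + 355944) = 1/((½)*88*(1/794) + 355944) = 1/(22/397 + 355944) = 1/(141309790/397) = 397/141309790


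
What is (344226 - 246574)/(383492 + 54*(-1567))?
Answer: 48826/149437 ≈ 0.32673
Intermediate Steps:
(344226 - 246574)/(383492 + 54*(-1567)) = 97652/(383492 - 84618) = 97652/298874 = 97652*(1/298874) = 48826/149437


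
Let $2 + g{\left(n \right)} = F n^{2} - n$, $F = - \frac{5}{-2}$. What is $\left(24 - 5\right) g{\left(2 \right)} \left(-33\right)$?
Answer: $-3762$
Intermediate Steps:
$F = \frac{5}{2}$ ($F = \left(-5\right) \left(- \frac{1}{2}\right) = \frac{5}{2} \approx 2.5$)
$g{\left(n \right)} = -2 - n + \frac{5 n^{2}}{2}$ ($g{\left(n \right)} = -2 + \left(\frac{5 n^{2}}{2} - n\right) = -2 + \left(- n + \frac{5 n^{2}}{2}\right) = -2 - n + \frac{5 n^{2}}{2}$)
$\left(24 - 5\right) g{\left(2 \right)} \left(-33\right) = \left(24 - 5\right) \left(-2 - 2 + \frac{5 \cdot 2^{2}}{2}\right) \left(-33\right) = 19 \left(-2 - 2 + \frac{5}{2} \cdot 4\right) \left(-33\right) = 19 \left(-2 - 2 + 10\right) \left(-33\right) = 19 \cdot 6 \left(-33\right) = 114 \left(-33\right) = -3762$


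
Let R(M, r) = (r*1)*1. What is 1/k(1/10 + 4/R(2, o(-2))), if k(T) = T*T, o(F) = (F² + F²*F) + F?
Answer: 900/289 ≈ 3.1142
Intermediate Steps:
o(F) = F + F² + F³ (o(F) = (F² + F³) + F = F + F² + F³)
R(M, r) = r (R(M, r) = r*1 = r)
k(T) = T²
1/k(1/10 + 4/R(2, o(-2))) = 1/((1/10 + 4/((-2*(1 - 2 + (-2)²))))²) = 1/((1*(⅒) + 4/((-2*(1 - 2 + 4))))²) = 1/((⅒ + 4/((-2*3)))²) = 1/((⅒ + 4/(-6))²) = 1/((⅒ + 4*(-⅙))²) = 1/((⅒ - ⅔)²) = 1/((-17/30)²) = 1/(289/900) = 900/289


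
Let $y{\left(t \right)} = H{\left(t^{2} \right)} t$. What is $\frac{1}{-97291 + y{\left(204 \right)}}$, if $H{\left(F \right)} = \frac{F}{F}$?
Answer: $- \frac{1}{97087} \approx -1.03 \cdot 10^{-5}$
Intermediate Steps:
$H{\left(F \right)} = 1$
$y{\left(t \right)} = t$ ($y{\left(t \right)} = 1 t = t$)
$\frac{1}{-97291 + y{\left(204 \right)}} = \frac{1}{-97291 + 204} = \frac{1}{-97087} = - \frac{1}{97087}$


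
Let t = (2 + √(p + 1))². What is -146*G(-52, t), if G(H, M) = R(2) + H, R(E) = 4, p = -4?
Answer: 7008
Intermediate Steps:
t = (2 + I*√3)² (t = (2 + √(-4 + 1))² = (2 + √(-3))² = (2 + I*√3)² ≈ 1.0 + 6.9282*I)
G(H, M) = 4 + H
-146*G(-52, t) = -146*(4 - 52) = -146*(-48) = 7008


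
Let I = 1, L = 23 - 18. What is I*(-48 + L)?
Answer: -43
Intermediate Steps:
L = 5
I*(-48 + L) = 1*(-48 + 5) = 1*(-43) = -43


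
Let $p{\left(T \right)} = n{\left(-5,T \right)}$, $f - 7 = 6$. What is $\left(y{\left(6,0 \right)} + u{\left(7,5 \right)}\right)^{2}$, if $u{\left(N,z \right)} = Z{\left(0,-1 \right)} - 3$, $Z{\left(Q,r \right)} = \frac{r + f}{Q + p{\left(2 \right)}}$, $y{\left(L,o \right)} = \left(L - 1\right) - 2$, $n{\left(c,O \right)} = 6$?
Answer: $4$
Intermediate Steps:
$f = 13$ ($f = 7 + 6 = 13$)
$y{\left(L,o \right)} = -3 + L$ ($y{\left(L,o \right)} = \left(-1 + L\right) - 2 = -3 + L$)
$p{\left(T \right)} = 6$
$Z{\left(Q,r \right)} = \frac{13 + r}{6 + Q}$ ($Z{\left(Q,r \right)} = \frac{r + 13}{Q + 6} = \frac{13 + r}{6 + Q}$)
$u{\left(N,z \right)} = -1$ ($u{\left(N,z \right)} = \frac{13 - 1}{6 + 0} - 3 = \frac{1}{6} \cdot 12 - 3 = 2 - 3 = -1$)
$\left(y{\left(6,0 \right)} + u{\left(7,5 \right)}\right)^{2} = \left(\left(-3 + 6\right) - 1\right)^{2} = \left(3 - 1\right)^{2} = 2^{2} = 4$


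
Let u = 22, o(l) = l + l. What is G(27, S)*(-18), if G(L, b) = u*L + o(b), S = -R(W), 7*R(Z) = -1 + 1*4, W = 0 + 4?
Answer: -74736/7 ≈ -10677.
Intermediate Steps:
o(l) = 2*l
W = 4
R(Z) = 3/7 (R(Z) = (-1 + 1*4)/7 = (-1 + 4)/7 = (⅐)*3 = 3/7)
S = -3/7 (S = -1*3/7 = -3/7 ≈ -0.42857)
G(L, b) = 2*b + 22*L (G(L, b) = 22*L + 2*b = 2*b + 22*L)
G(27, S)*(-18) = (2*(-3/7) + 22*27)*(-18) = (-6/7 + 594)*(-18) = (4152/7)*(-18) = -74736/7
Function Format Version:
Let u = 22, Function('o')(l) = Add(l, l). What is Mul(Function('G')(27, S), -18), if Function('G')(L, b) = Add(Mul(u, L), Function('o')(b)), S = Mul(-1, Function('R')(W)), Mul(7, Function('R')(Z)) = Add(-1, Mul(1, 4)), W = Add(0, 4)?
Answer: Rational(-74736, 7) ≈ -10677.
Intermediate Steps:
Function('o')(l) = Mul(2, l)
W = 4
Function('R')(Z) = Rational(3, 7) (Function('R')(Z) = Mul(Rational(1, 7), Add(-1, Mul(1, 4))) = Mul(Rational(1, 7), Add(-1, 4)) = Mul(Rational(1, 7), 3) = Rational(3, 7))
S = Rational(-3, 7) (S = Mul(-1, Rational(3, 7)) = Rational(-3, 7) ≈ -0.42857)
Function('G')(L, b) = Add(Mul(2, b), Mul(22, L)) (Function('G')(L, b) = Add(Mul(22, L), Mul(2, b)) = Add(Mul(2, b), Mul(22, L)))
Mul(Function('G')(27, S), -18) = Mul(Add(Mul(2, Rational(-3, 7)), Mul(22, 27)), -18) = Mul(Add(Rational(-6, 7), 594), -18) = Mul(Rational(4152, 7), -18) = Rational(-74736, 7)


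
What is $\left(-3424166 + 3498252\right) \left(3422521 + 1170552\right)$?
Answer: $340282406278$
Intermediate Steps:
$\left(-3424166 + 3498252\right) \left(3422521 + 1170552\right) = 74086 \cdot 4593073 = 340282406278$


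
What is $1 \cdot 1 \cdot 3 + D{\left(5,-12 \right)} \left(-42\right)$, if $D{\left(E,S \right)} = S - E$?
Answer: $717$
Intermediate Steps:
$1 \cdot 1 \cdot 3 + D{\left(5,-12 \right)} \left(-42\right) = 1 \cdot 1 \cdot 3 + \left(-12 - 5\right) \left(-42\right) = 1 \cdot 3 + \left(-12 - 5\right) \left(-42\right) = 3 - -714 = 3 + 714 = 717$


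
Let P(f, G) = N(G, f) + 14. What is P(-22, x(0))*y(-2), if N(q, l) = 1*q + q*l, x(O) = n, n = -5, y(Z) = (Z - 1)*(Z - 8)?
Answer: 3570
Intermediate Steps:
y(Z) = (-1 + Z)*(-8 + Z)
x(O) = -5
N(q, l) = q + l*q
P(f, G) = 14 + G*(1 + f) (P(f, G) = G*(1 + f) + 14 = 14 + G*(1 + f))
P(-22, x(0))*y(-2) = (14 - 5*(1 - 22))*(8 + (-2)² - 9*(-2)) = (14 - 5*(-21))*(8 + 4 + 18) = (14 + 105)*30 = 119*30 = 3570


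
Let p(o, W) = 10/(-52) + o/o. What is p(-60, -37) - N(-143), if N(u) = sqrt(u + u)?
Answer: 21/26 - I*sqrt(286) ≈ 0.80769 - 16.912*I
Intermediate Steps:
p(o, W) = 21/26 (p(o, W) = 10*(-1/52) + 1 = -5/26 + 1 = 21/26)
N(u) = sqrt(2)*sqrt(u) (N(u) = sqrt(2*u) = sqrt(2)*sqrt(u))
p(-60, -37) - N(-143) = 21/26 - sqrt(2)*sqrt(-143) = 21/26 - sqrt(2)*I*sqrt(143) = 21/26 - I*sqrt(286)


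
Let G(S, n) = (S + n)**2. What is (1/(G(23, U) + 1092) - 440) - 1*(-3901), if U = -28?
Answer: 3865938/1117 ≈ 3461.0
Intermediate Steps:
(1/(G(23, U) + 1092) - 440) - 1*(-3901) = (1/((23 - 28)**2 + 1092) - 440) - 1*(-3901) = (1/((-5)**2 + 1092) - 440) + 3901 = (1/(25 + 1092) - 440) + 3901 = (1/1117 - 440) + 3901 = -491479/1117 + 3901 = 3865938/1117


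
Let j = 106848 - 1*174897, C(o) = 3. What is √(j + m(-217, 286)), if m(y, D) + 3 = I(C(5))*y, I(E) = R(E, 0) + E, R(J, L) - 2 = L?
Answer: I*√69137 ≈ 262.94*I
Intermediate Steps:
R(J, L) = 2 + L
j = -68049 (j = 106848 - 174897 = -68049)
I(E) = 2 + E (I(E) = (2 + 0) + E = 2 + E)
m(y, D) = -3 + 5*y (m(y, D) = -3 + (2 + 3)*y = -3 + 5*y)
√(j + m(-217, 286)) = √(-68049 + (-3 + 5*(-217))) = √(-68049 + (-3 - 1085)) = √(-68049 - 1088) = √(-69137) = I*√69137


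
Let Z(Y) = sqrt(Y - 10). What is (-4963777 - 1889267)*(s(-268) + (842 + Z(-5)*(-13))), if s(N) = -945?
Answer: 705863532 + 89089572*I*sqrt(15) ≈ 7.0586e+8 + 3.4504e+8*I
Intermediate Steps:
Z(Y) = sqrt(-10 + Y)
(-4963777 - 1889267)*(s(-268) + (842 + Z(-5)*(-13))) = (-4963777 - 1889267)*(-945 + (842 + sqrt(-10 - 5)*(-13))) = -6853044*(-945 + (842 + sqrt(-15)*(-13))) = -6853044*(-945 + (842 + (I*sqrt(15))*(-13))) = -6853044*(-945 + (842 - 13*I*sqrt(15))) = -6853044*(-103 - 13*I*sqrt(15)) = 705863532 + 89089572*I*sqrt(15)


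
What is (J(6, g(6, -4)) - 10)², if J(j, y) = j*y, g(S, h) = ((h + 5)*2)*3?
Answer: 676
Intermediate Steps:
g(S, h) = 30 + 6*h (g(S, h) = ((5 + h)*2)*3 = (10 + 2*h)*3 = 30 + 6*h)
(J(6, g(6, -4)) - 10)² = (6*(30 + 6*(-4)) - 10)² = (6*(30 - 24) - 10)² = (6*6 - 10)² = (36 - 10)² = 26² = 676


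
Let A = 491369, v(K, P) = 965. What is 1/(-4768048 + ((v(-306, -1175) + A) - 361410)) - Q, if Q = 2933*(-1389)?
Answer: 18891351037187/4637124 ≈ 4.0739e+6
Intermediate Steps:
Q = -4073937
1/(-4768048 + ((v(-306, -1175) + A) - 361410)) - Q = 1/(-4768048 + ((965 + 491369) - 361410)) - 1*(-4073937) = 1/(-4768048 + (492334 - 361410)) + 4073937 = 1/(-4768048 + 130924) + 4073937 = 1/(-4637124) + 4073937 = -1/4637124 + 4073937 = 18891351037187/4637124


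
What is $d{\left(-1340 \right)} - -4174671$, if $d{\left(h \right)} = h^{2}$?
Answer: $5970271$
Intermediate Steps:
$d{\left(-1340 \right)} - -4174671 = \left(-1340\right)^{2} - -4174671 = 1795600 + 4174671 = 5970271$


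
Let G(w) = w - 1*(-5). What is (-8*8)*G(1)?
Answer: -384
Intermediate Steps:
G(w) = 5 + w (G(w) = w + 5 = 5 + w)
(-8*8)*G(1) = (-8*8)*(5 + 1) = -64*6 = -384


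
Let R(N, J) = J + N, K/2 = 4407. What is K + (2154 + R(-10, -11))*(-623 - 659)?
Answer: -2725692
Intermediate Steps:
K = 8814 (K = 2*4407 = 8814)
K + (2154 + R(-10, -11))*(-623 - 659) = 8814 + (2154 + (-11 - 10))*(-623 - 659) = 8814 + (2154 - 21)*(-1282) = 8814 + 2133*(-1282) = 8814 - 2734506 = -2725692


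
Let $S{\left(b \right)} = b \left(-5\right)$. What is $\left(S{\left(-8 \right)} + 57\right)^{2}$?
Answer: $9409$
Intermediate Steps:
$S{\left(b \right)} = - 5 b$
$\left(S{\left(-8 \right)} + 57\right)^{2} = \left(\left(-5\right) \left(-8\right) + 57\right)^{2} = \left(40 + 57\right)^{2} = 97^{2} = 9409$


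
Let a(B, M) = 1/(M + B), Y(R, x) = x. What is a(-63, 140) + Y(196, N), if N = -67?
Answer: -5158/77 ≈ -66.987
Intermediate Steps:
a(B, M) = 1/(B + M)
a(-63, 140) + Y(196, N) = 1/(-63 + 140) - 67 = 1/77 - 67 = -5158/77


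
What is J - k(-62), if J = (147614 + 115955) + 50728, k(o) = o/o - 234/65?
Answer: 1571498/5 ≈ 3.1430e+5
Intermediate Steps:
k(o) = -13/5 (k(o) = 1 - 234*1/65 = 1 - 18/5 = -13/5)
J = 314297 (J = 263569 + 50728 = 314297)
J - k(-62) = 314297 - 1*(-13/5) = 314297 + 13/5 = 1571498/5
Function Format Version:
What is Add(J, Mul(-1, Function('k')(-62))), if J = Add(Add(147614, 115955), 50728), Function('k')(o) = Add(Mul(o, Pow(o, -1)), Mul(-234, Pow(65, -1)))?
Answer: Rational(1571498, 5) ≈ 3.1430e+5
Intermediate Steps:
Function('k')(o) = Rational(-13, 5) (Function('k')(o) = Add(1, Mul(-234, Rational(1, 65))) = Add(1, Rational(-18, 5)) = Rational(-13, 5))
J = 314297 (J = Add(263569, 50728) = 314297)
Add(J, Mul(-1, Function('k')(-62))) = Add(314297, Mul(-1, Rational(-13, 5))) = Add(314297, Rational(13, 5)) = Rational(1571498, 5)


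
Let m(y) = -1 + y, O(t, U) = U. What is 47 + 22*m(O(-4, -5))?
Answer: -85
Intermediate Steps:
47 + 22*m(O(-4, -5)) = 47 + 22*(-1 - 5) = 47 + 22*(-6) = 47 - 132 = -85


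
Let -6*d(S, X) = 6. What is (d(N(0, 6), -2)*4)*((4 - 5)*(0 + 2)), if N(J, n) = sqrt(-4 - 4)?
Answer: 8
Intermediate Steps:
N(J, n) = 2*I*sqrt(2) (N(J, n) = sqrt(-8) = 2*I*sqrt(2))
d(S, X) = -1 (d(S, X) = -1/6*6 = -1)
(d(N(0, 6), -2)*4)*((4 - 5)*(0 + 2)) = (-1*4)*((4 - 5)*(0 + 2)) = -(-4)*2 = -4*(-2) = 8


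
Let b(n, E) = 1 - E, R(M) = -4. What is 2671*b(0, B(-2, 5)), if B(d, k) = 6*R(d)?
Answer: 66775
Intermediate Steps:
B(d, k) = -24 (B(d, k) = 6*(-4) = -24)
2671*b(0, B(-2, 5)) = 2671*(1 - 1*(-24)) = 2671*(1 + 24) = 2671*25 = 66775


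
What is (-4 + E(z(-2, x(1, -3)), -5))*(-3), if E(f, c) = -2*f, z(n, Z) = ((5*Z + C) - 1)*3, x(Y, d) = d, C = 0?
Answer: -276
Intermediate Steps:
z(n, Z) = -3 + 15*Z (z(n, Z) = ((5*Z + 0) - 1)*3 = (5*Z - 1)*3 = (-1 + 5*Z)*3 = -3 + 15*Z)
(-4 + E(z(-2, x(1, -3)), -5))*(-3) = (-4 - 2*(-3 + 15*(-3)))*(-3) = (-4 - 2*(-3 - 45))*(-3) = (-4 - 2*(-48))*(-3) = (-4 + 96)*(-3) = 92*(-3) = -276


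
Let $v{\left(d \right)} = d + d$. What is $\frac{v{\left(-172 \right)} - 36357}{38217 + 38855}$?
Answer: $- \frac{36701}{77072} \approx -0.47619$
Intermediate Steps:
$v{\left(d \right)} = 2 d$
$\frac{v{\left(-172 \right)} - 36357}{38217 + 38855} = \frac{2 \left(-172\right) - 36357}{38217 + 38855} = \frac{-344 - 36357}{77072} = \left(-36701\right) \frac{1}{77072} = - \frac{36701}{77072}$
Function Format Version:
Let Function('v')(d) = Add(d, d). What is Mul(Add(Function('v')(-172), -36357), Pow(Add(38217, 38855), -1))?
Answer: Rational(-36701, 77072) ≈ -0.47619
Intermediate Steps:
Function('v')(d) = Mul(2, d)
Mul(Add(Function('v')(-172), -36357), Pow(Add(38217, 38855), -1)) = Mul(Add(Mul(2, -172), -36357), Pow(Add(38217, 38855), -1)) = Mul(Add(-344, -36357), Pow(77072, -1)) = Mul(-36701, Rational(1, 77072)) = Rational(-36701, 77072)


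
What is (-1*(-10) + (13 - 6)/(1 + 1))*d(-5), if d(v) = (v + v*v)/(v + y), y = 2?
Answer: -90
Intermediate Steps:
d(v) = (v + v**2)/(2 + v) (d(v) = (v + v*v)/(v + 2) = (v + v**2)/(2 + v))
(-1*(-10) + (13 - 6)/(1 + 1))*d(-5) = (-1*(-10) + (13 - 6)/(1 + 1))*(-5*(1 - 5)/(2 - 5)) = (10 + 7/2)*(-5*(-4)/(-3)) = (10 + 7*(1/2))*(-5*(-1/3)*(-4)) = (10 + 7/2)*(-20/3) = (27/2)*(-20/3) = -90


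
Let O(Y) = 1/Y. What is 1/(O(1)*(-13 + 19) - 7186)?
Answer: -1/7180 ≈ -0.00013928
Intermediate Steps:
1/(O(1)*(-13 + 19) - 7186) = 1/((-13 + 19)/1 - 7186) = 1/(1*6 - 7186) = 1/(6 - 7186) = 1/(-7180) = -1/7180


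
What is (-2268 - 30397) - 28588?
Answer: -61253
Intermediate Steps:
(-2268 - 30397) - 28588 = -32665 - 28588 = -61253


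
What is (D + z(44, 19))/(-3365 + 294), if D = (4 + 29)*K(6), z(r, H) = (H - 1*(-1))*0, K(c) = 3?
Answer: -99/3071 ≈ -0.032237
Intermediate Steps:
z(r, H) = 0 (z(r, H) = (H + 1)*0 = (1 + H)*0 = 0)
D = 99 (D = (4 + 29)*3 = 33*3 = 99)
(D + z(44, 19))/(-3365 + 294) = (99 + 0)/(-3365 + 294) = 99/(-3071) = 99*(-1/3071) = -99/3071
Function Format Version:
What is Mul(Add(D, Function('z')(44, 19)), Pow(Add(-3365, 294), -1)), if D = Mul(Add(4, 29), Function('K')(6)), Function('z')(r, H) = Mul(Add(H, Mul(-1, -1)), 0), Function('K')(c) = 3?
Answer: Rational(-99, 3071) ≈ -0.032237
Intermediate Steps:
Function('z')(r, H) = 0 (Function('z')(r, H) = Mul(Add(H, 1), 0) = Mul(Add(1, H), 0) = 0)
D = 99 (D = Mul(Add(4, 29), 3) = Mul(33, 3) = 99)
Mul(Add(D, Function('z')(44, 19)), Pow(Add(-3365, 294), -1)) = Mul(Add(99, 0), Pow(Add(-3365, 294), -1)) = Mul(99, Pow(-3071, -1)) = Mul(99, Rational(-1, 3071)) = Rational(-99, 3071)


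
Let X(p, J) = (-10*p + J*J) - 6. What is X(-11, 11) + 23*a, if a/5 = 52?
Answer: 6205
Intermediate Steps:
a = 260 (a = 5*52 = 260)
X(p, J) = -6 + J**2 - 10*p (X(p, J) = (-10*p + J**2) - 6 = (J**2 - 10*p) - 6 = -6 + J**2 - 10*p)
X(-11, 11) + 23*a = (-6 + 11**2 - 10*(-11)) + 23*260 = (-6 + 121 + 110) + 5980 = 225 + 5980 = 6205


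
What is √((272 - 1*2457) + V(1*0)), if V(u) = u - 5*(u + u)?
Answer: I*√2185 ≈ 46.744*I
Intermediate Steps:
V(u) = -9*u (V(u) = u - 10*u = -9*u)
√((272 - 1*2457) + V(1*0)) = √((272 - 1*2457) - 9*0) = √((272 - 2457) - 9*0) = √(-2185 + 0) = √(-2185) = I*√2185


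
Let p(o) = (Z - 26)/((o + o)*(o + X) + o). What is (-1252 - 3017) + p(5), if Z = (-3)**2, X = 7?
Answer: -533642/125 ≈ -4269.1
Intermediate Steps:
Z = 9
p(o) = -17/(o + 2*o*(7 + o)) (p(o) = (9 - 26)/((o + o)*(o + 7) + o) = -17/((2*o)*(7 + o) + o) = -17/(2*o*(7 + o) + o) = -17/(o + 2*o*(7 + o)))
(-1252 - 3017) + p(5) = (-1252 - 3017) - 17/(5*(15 + 2*5)) = -4269 - 17*1/5/(15 + 10) = -4269 - 17*1/5/25 = -4269 - 17*1/5*1/25 = -4269 - 17/125 = -533642/125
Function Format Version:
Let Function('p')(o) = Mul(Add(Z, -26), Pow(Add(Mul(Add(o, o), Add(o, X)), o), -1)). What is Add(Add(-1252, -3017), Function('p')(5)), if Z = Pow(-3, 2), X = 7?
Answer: Rational(-533642, 125) ≈ -4269.1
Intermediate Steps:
Z = 9
Function('p')(o) = Mul(-17, Pow(Add(o, Mul(2, o, Add(7, o))), -1)) (Function('p')(o) = Mul(Add(9, -26), Pow(Add(Mul(Add(o, o), Add(o, 7)), o), -1)) = Mul(-17, Pow(Add(Mul(Mul(2, o), Add(7, o)), o), -1)) = Mul(-17, Pow(Add(Mul(2, o, Add(7, o)), o), -1)) = Mul(-17, Pow(Add(o, Mul(2, o, Add(7, o))), -1)))
Add(Add(-1252, -3017), Function('p')(5)) = Add(Add(-1252, -3017), Mul(-17, Pow(5, -1), Pow(Add(15, Mul(2, 5)), -1))) = Add(-4269, Mul(-17, Rational(1, 5), Pow(Add(15, 10), -1))) = Add(-4269, Mul(-17, Rational(1, 5), Pow(25, -1))) = Add(-4269, Mul(-17, Rational(1, 5), Rational(1, 25))) = Add(-4269, Rational(-17, 125)) = Rational(-533642, 125)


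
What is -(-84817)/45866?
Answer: 84817/45866 ≈ 1.8492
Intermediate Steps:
-(-84817)/45866 = -1*(-84817/45866) = 84817/45866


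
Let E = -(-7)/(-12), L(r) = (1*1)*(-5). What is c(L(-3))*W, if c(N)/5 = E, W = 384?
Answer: -1120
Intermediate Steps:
L(r) = -5 (L(r) = 1*(-5) = -5)
E = -7/12 (E = -(-7)*(-1)/12 = -1*7/12 = -7/12 ≈ -0.58333)
c(N) = -35/12 (c(N) = 5*(-7/12) = -35/12)
c(L(-3))*W = -35/12*384 = -1120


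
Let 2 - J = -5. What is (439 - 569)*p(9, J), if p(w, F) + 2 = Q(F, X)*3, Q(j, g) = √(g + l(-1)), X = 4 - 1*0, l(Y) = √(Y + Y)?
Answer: 260 - 390*√(4 + I*√2) ≈ -531.74 - 135.84*I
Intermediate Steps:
J = 7 (J = 2 - 1*(-5) = 2 + 5 = 7)
l(Y) = √2*√Y (l(Y) = √(2*Y) = √2*√Y)
X = 4 (X = 4 + 0 = 4)
Q(j, g) = √(g + I*√2) (Q(j, g) = √(g + √2*√(-1)) = √(g + √2*I) = √(g + I*√2))
p(w, F) = -2 + 3*√(4 + I*√2) (p(w, F) = -2 + √(4 + I*√2)*3 = -2 + 3*√(4 + I*√2))
(439 - 569)*p(9, J) = (439 - 569)*(-2 + 3*√(4 + I*√2)) = -130*(-2 + 3*√(4 + I*√2)) = 260 - 390*√(4 + I*√2)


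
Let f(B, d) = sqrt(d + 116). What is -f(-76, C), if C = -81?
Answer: -sqrt(35) ≈ -5.9161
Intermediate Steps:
f(B, d) = sqrt(116 + d)
-f(-76, C) = -sqrt(116 - 81) = -sqrt(35)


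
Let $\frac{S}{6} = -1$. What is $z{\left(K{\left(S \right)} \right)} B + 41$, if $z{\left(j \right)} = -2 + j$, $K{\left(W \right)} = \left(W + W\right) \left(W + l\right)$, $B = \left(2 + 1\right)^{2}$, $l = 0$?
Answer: $671$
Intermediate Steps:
$S = -6$ ($S = 6 \left(-1\right) = -6$)
$B = 9$ ($B = 3^{2} = 9$)
$K{\left(W \right)} = 2 W^{2}$ ($K{\left(W \right)} = \left(W + W\right) \left(W + 0\right) = 2 W W = 2 W^{2}$)
$z{\left(K{\left(S \right)} \right)} B + 41 = \left(-2 + 2 \left(-6\right)^{2}\right) 9 + 41 = \left(-2 + 2 \cdot 36\right) 9 + 41 = \left(-2 + 72\right) 9 + 41 = 70 \cdot 9 + 41 = 630 + 41 = 671$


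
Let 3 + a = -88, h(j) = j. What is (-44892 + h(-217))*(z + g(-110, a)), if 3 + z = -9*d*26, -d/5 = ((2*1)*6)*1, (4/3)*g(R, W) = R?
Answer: -1258947081/2 ≈ -6.2947e+8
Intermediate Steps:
a = -91 (a = -3 - 88 = -91)
g(R, W) = 3*R/4
d = -60 (d = -5*(2*1)*6 = -5*2*6 = -60 ≈ -60.000)
z = 14037 (z = -3 - 9*(-60)*26 = -3 + 540*26 = -3 + 14040 = 14037)
(-44892 + h(-217))*(z + g(-110, a)) = (-44892 - 217)*(14037 + (3/4)*(-110)) = -45109*(14037 - 165/2) = -45109*27909/2 = -1258947081/2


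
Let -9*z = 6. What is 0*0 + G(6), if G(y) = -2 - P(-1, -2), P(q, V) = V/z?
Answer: -5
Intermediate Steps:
z = -⅔ (z = -⅑*6 = -⅔ ≈ -0.66667)
P(q, V) = -3*V/2 (P(q, V) = V/(-⅔) = V*(-3/2) = -3*V/2)
G(y) = -5 (G(y) = -2 - (-3)*(-2)/2 = -2 - 1*3 = -2 - 3 = -5)
0*0 + G(6) = 0*0 - 5 = 0 - 5 = -5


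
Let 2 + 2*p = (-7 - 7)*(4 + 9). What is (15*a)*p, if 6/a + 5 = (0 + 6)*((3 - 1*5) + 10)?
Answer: -8280/43 ≈ -192.56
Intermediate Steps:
p = -92 (p = -1 + ((-7 - 7)*(4 + 9))/2 = -1 + (-14*13)/2 = -1 + (½)*(-182) = -1 - 91 = -92)
a = 6/43 (a = 6/(-5 + (0 + 6)*((3 - 1*5) + 10)) = 6/(-5 + 6*((3 - 5) + 10)) = 6/(-5 + 6*(-2 + 10)) = 6/(-5 + 6*8) = 6/(-5 + 48) = 6/43 ≈ 0.13953)
(15*a)*p = (15*(6/43))*(-92) = (90/43)*(-92) = -8280/43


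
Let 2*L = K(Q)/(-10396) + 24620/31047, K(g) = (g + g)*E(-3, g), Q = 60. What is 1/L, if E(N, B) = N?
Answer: 80691153/33390805 ≈ 2.4166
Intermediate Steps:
K(g) = -6*g (K(g) = (g + g)*(-3) = (2*g)*(-3) = -6*g)
L = 33390805/80691153 (L = (-6*60/(-10396) + 24620/31047)/2 = (-360*(-1/10396) + 24620*(1/31047))/2 = (90/2599 + 24620/31047)/2 = (1/2)*(66781610/80691153) = 33390805/80691153 ≈ 0.41381)
1/L = 1/(33390805/80691153) = 80691153/33390805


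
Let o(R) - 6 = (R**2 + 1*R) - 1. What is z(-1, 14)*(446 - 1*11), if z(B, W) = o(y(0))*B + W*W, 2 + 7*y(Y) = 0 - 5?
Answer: 83085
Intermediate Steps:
y(Y) = -1 (y(Y) = -2/7 + (0 - 5)/7 = -2/7 + (1/7)*(-5) = -2/7 - 5/7 = -1)
o(R) = 5 + R + R**2 (o(R) = 6 + ((R**2 + 1*R) - 1) = 6 + ((R**2 + R) - 1) = 6 + ((R + R**2) - 1) = 6 + (-1 + R + R**2) = 5 + R + R**2)
z(B, W) = W**2 + 5*B (z(B, W) = (5 - 1 + (-1)**2)*B + W*W = (5 - 1 + 1)*B + W**2 = 5*B + W**2 = W**2 + 5*B)
z(-1, 14)*(446 - 1*11) = (14**2 + 5*(-1))*(446 - 1*11) = (196 - 5)*(446 - 11) = 191*435 = 83085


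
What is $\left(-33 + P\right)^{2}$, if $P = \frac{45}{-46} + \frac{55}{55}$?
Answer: $\frac{2301289}{2116} \approx 1087.6$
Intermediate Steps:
$P = \frac{1}{46}$ ($P = 45 \left(- \frac{1}{46}\right) + 55 \cdot \frac{1}{55} = - \frac{45}{46} + 1 = \frac{1}{46} \approx 0.021739$)
$\left(-33 + P\right)^{2} = \left(-33 + \frac{1}{46}\right)^{2} = \left(- \frac{1517}{46}\right)^{2} = \frac{2301289}{2116}$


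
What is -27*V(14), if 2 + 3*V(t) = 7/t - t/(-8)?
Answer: -9/4 ≈ -2.2500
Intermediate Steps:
V(t) = -⅔ + t/24 + 7/(3*t) (V(t) = -⅔ + (7/t - t/(-8))/3 = -⅔ + (7/t - t*(-⅛))/3 = -⅔ + (7/t + t/8)/3 = -⅔ + (t/24 + 7/(3*t)) = -⅔ + t/24 + 7/(3*t))
-27*V(14) = -9*(56 + 14*(-16 + 14))/(8*14) = -9*(56 + 14*(-2))/(8*14) = -9*(56 - 28)/(8*14) = -9*28/(8*14) = -27*1/12 = -9/4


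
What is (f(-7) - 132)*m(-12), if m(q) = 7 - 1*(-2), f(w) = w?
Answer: -1251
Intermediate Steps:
m(q) = 9 (m(q) = 7 + 2 = 9)
(f(-7) - 132)*m(-12) = (-7 - 132)*9 = -139*9 = -1251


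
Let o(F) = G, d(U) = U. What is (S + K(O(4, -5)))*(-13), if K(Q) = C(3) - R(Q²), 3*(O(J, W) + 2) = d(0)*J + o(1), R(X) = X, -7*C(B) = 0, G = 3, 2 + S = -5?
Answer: 104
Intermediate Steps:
S = -7 (S = -2 - 5 = -7)
C(B) = 0 (C(B) = -⅐*0 = 0)
o(F) = 3
O(J, W) = -1 (O(J, W) = -2 + (0*J + 3)/3 = -2 + (0 + 3)/3 = -2 + (⅓)*3 = -2 + 1 = -1)
K(Q) = -Q² (K(Q) = 0 - Q² = -Q²)
(S + K(O(4, -5)))*(-13) = (-7 - 1*(-1)²)*(-13) = (-7 - 1*1)*(-13) = (-7 - 1)*(-13) = -8*(-13) = 104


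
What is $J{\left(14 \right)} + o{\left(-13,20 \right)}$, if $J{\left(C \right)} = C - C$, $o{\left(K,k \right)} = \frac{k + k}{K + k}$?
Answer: $\frac{40}{7} \approx 5.7143$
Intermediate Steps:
$o{\left(K,k \right)} = \frac{2 k}{K + k}$
$J{\left(C \right)} = 0$
$J{\left(14 \right)} + o{\left(-13,20 \right)} = 0 + 2 \cdot 20 \frac{1}{-13 + 20} = 0 + 2 \cdot 20 \cdot \frac{1}{7} = 0 + \frac{40}{7} = \frac{40}{7}$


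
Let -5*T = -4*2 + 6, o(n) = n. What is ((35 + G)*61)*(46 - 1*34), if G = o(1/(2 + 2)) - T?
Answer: 127551/5 ≈ 25510.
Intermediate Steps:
T = 2/5 (T = -(-4*2 + 6)/5 = -(-8 + 6)/5 = -1/5*(-2) = 2/5 ≈ 0.40000)
G = -3/20 (G = 1/(2 + 2) - 1*2/5 = 1/4 - 2/5 = -3/20 ≈ -0.15000)
((35 + G)*61)*(46 - 1*34) = ((35 - 3/20)*61)*(46 - 1*34) = ((697/20)*61)*(46 - 34) = (42517/20)*12 = 127551/5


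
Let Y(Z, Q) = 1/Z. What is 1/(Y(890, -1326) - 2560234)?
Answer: -890/2278608259 ≈ -3.9059e-7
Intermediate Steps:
1/(Y(890, -1326) - 2560234) = 1/(1/890 - 2560234) = 1/(-2278608259/890) = -890/2278608259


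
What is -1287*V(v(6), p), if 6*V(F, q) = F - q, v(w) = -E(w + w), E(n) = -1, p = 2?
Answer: 429/2 ≈ 214.50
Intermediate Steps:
v(w) = 1 (v(w) = -1*(-1) = 1)
V(F, q) = -q/6 + F/6 (V(F, q) = (F - q)/6 = -q/6 + F/6)
-1287*V(v(6), p) = -1287*(-1/6*2 + (1/6)*1) = -1287*(-1/3 + 1/6) = -1287*(-1/6) = 429/2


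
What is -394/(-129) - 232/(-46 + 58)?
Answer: -700/43 ≈ -16.279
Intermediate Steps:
-394/(-129) - 232/(-46 + 58) = -394*(-1/129) - 232/12 = 394/129 - 232*1/12 = 394/129 - 58/3 = -700/43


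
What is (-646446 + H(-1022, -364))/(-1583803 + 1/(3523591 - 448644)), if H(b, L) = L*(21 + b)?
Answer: 433693599827/2435055141720 ≈ 0.17810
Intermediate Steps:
(-646446 + H(-1022, -364))/(-1583803 + 1/(3523591 - 448644)) = (-646446 - 364*(21 - 1022))/(-1583803 + 1/(3523591 - 448644)) = (-646446 - 364*(-1001))/(-1583803 + 1/3074947) = (-646446 + 364364)/(-1583803 + 1/3074947) = -282082/(-4870110283440/3074947) = -282082*(-3074947/4870110283440) = 433693599827/2435055141720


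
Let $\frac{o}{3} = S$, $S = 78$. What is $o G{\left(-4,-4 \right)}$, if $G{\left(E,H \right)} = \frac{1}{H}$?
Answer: $- \frac{117}{2} \approx -58.5$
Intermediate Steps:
$o = 234$ ($o = 3 \cdot 78 = 234$)
$o G{\left(-4,-4 \right)} = \frac{234}{-4} = 234 \left(- \frac{1}{4}\right) = - \frac{117}{2}$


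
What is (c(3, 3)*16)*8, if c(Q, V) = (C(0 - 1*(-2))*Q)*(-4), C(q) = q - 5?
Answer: 4608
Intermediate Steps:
C(q) = -5 + q
c(Q, V) = 12*Q (c(Q, V) = ((-5 + (0 - 1*(-2)))*Q)*(-4) = ((-5 + (0 + 2))*Q)*(-4) = ((-5 + 2)*Q)*(-4) = -3*Q*(-4) = 12*Q)
(c(3, 3)*16)*8 = ((12*3)*16)*8 = (36*16)*8 = 576*8 = 4608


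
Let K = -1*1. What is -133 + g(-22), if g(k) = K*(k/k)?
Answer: -134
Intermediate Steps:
K = -1
g(k) = -1 (g(k) = -k/k = -1*1 = -1)
-133 + g(-22) = -133 - 1 = -134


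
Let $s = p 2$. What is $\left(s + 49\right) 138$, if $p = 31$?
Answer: $15318$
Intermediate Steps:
$s = 62$ ($s = 31 \cdot 2 = 62$)
$\left(s + 49\right) 138 = \left(62 + 49\right) 138 = 111 \cdot 138 = 15318$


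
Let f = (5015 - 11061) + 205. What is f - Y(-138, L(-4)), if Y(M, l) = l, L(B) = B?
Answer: -5837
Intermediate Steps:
f = -5841 (f = -6046 + 205 = -5841)
f - Y(-138, L(-4)) = -5841 - 1*(-4) = -5841 + 4 = -5837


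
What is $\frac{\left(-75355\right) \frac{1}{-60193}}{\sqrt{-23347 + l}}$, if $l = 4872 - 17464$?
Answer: $- \frac{10765 i \sqrt{35939}}{309039461} \approx - 0.0066036 i$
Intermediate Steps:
$l = -12592$
$\frac{\left(-75355\right) \frac{1}{-60193}}{\sqrt{-23347 + l}} = \frac{\left(-75355\right) \frac{1}{-60193}}{\sqrt{-23347 - 12592}} = \frac{\left(-75355\right) \left(- \frac{1}{60193}\right)}{\sqrt{-35939}} = \frac{10765}{8599 i \sqrt{35939}} = \frac{10765 \left(- \frac{i \sqrt{35939}}{35939}\right)}{8599} = - \frac{10765 i \sqrt{35939}}{309039461}$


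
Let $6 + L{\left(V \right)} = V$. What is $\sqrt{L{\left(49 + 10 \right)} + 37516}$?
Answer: $\sqrt{37569} \approx 193.83$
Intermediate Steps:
$L{\left(V \right)} = -6 + V$
$\sqrt{L{\left(49 + 10 \right)} + 37516} = \sqrt{\left(-6 + \left(49 + 10\right)\right) + 37516} = \sqrt{\left(-6 + 59\right) + 37516} = \sqrt{53 + 37516} = \sqrt{37569}$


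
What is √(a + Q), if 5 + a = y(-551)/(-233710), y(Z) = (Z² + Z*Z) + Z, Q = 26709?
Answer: √1458440422521190/233710 ≈ 163.41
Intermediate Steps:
y(Z) = Z + 2*Z² (y(Z) = (Z² + Z²) + Z = 2*Z² + Z = Z + 2*Z²)
a = -1775201/233710 (a = -5 - 551*(1 + 2*(-551))/(-233710) = -5 - 551*(1 - 1102)*(-1/233710) = -5 - 551*(-1101)*(-1/233710) = -5 + 606651*(-1/233710) = -5 - 606651/233710 = -1775201/233710 ≈ -7.5957)
√(a + Q) = √(-1775201/233710 + 26709) = √(6240385189/233710) = √1458440422521190/233710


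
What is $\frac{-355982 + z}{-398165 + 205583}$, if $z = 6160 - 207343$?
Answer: $\frac{557165}{192582} \approx 2.8931$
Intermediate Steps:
$z = -201183$
$\frac{-355982 + z}{-398165 + 205583} = \frac{-355982 - 201183}{-398165 + 205583} = - \frac{557165}{-192582} = \left(-557165\right) \left(- \frac{1}{192582}\right) = \frac{557165}{192582}$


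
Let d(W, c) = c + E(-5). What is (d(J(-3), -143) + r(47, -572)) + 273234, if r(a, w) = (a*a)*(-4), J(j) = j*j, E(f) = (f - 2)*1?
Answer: 264248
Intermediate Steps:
E(f) = -2 + f (E(f) = (-2 + f)*1 = -2 + f)
J(j) = j**2
d(W, c) = -7 + c (d(W, c) = c + (-2 - 5) = c - 7 = -7 + c)
r(a, w) = -4*a**2 (r(a, w) = a**2*(-4) = -4*a**2)
(d(J(-3), -143) + r(47, -572)) + 273234 = ((-7 - 143) - 4*47**2) + 273234 = (-150 - 4*2209) + 273234 = (-150 - 8836) + 273234 = -8986 + 273234 = 264248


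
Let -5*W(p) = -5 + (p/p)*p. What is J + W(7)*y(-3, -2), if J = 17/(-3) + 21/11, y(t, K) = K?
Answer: -488/165 ≈ -2.9576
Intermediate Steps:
J = -124/33 (J = 17*(-⅓) + 21*(1/11) = -17/3 + 21/11 = -124/33 ≈ -3.7576)
W(p) = 1 - p/5 (W(p) = -(-5 + (p/p)*p)/5 = -(-5 + 1*p)/5 = -(-5 + p)/5 = 1 - p/5)
J + W(7)*y(-3, -2) = -124/33 + (1 - ⅕*7)*(-2) = -124/33 + (1 - 7/5)*(-2) = -124/33 - ⅖*(-2) = -124/33 + ⅘ = -488/165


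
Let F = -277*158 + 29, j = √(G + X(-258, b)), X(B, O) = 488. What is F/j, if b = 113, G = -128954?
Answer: 239*I*√1586/78 ≈ 122.03*I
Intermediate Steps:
j = 9*I*√1586 (j = √(-128954 + 488) = √(-128466) = 9*I*√1586 ≈ 358.42*I)
F = -43737 (F = -43766 + 29 = -43737)
F/j = -43737*(-I*√1586/14274) = -(-239)*I*√1586/78 = 239*I*√1586/78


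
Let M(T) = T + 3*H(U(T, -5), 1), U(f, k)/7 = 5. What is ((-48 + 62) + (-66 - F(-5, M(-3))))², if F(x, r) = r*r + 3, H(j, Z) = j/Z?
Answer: 109390681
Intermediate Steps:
U(f, k) = 35 (U(f, k) = 7*5 = 35)
M(T) = 105 + T (M(T) = T + 3*(35/1) = T + 3*(35*1) = T + 3*35 = T + 105 = 105 + T)
F(x, r) = 3 + r² (F(x, r) = r² + 3 = 3 + r²)
((-48 + 62) + (-66 - F(-5, M(-3))))² = ((-48 + 62) + (-66 - (3 + (105 - 3)²)))² = (14 + (-66 - (3 + 102²)))² = (14 + (-66 - (3 + 10404)))² = (14 + (-66 - 1*10407))² = (14 + (-66 - 10407))² = (14 - 10473)² = (-10459)² = 109390681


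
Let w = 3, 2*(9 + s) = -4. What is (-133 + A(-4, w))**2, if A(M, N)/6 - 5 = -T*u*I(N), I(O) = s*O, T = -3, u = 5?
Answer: 9443329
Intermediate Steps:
s = -11 (s = -9 + (1/2)*(-4) = -9 - 2 = -11)
I(O) = -11*O
A(M, N) = 30 - 990*N (A(M, N) = 30 + 6*(-(-3*5)*(-11*N)) = 30 + 6*(-(-15)*(-11*N)) = 30 + 6*(-165*N) = 30 - 990*N)
(-133 + A(-4, w))**2 = (-133 + (30 - 990*3))**2 = (-133 + (30 - 2970))**2 = (-133 - 2940)**2 = (-3073)**2 = 9443329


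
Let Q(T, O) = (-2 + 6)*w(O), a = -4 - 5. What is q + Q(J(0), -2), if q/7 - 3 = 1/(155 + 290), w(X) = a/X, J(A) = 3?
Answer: 17362/445 ≈ 39.016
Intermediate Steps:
a = -9
w(X) = -9/X
q = 9352/445 (q = 21 + 7/(155 + 290) = 21 + 7/445 = 9352/445 ≈ 21.016)
Q(T, O) = -36/O (Q(T, O) = (-2 + 6)*(-9/O) = 4*(-9/O) = -36/O)
q + Q(J(0), -2) = 9352/445 - 36/(-2) = 9352/445 - 36*(-1/2) = 9352/445 + 18 = 17362/445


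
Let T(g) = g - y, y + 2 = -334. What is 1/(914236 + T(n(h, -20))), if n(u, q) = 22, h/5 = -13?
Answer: 1/914594 ≈ 1.0934e-6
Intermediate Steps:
y = -336 (y = -2 - 334 = -336)
h = -65 (h = 5*(-13) = -65)
T(g) = 336 + g (T(g) = g - 1*(-336) = g + 336 = 336 + g)
1/(914236 + T(n(h, -20))) = 1/(914236 + (336 + 22)) = 1/(914236 + 358) = 1/914594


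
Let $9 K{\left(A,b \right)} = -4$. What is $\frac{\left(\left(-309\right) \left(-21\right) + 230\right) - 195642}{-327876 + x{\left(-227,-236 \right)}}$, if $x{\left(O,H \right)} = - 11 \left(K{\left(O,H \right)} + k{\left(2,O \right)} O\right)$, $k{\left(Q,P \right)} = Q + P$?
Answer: $\frac{242901}{1143895} \approx 0.21235$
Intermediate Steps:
$K{\left(A,b \right)} = - \frac{4}{9}$ ($K{\left(A,b \right)} = \frac{1}{9} \left(-4\right) = - \frac{4}{9}$)
$k{\left(Q,P \right)} = P + Q$
$x{\left(O,H \right)} = \frac{44}{9} - 11 O \left(2 + O\right)$ ($x{\left(O,H \right)} = - 11 \left(- \frac{4}{9} + \left(O + 2\right) O\right) = - 11 \left(- \frac{4}{9} + \left(2 + O\right) O\right) = - 11 \left(- \frac{4}{9} + O \left(2 + O\right)\right) = \frac{44}{9} - 11 O \left(2 + O\right)$)
$\frac{\left(\left(-309\right) \left(-21\right) + 230\right) - 195642}{-327876 + x{\left(-227,-236 \right)}} = \frac{\left(\left(-309\right) \left(-21\right) + 230\right) - 195642}{-327876 + \left(\frac{44}{9} - - 2497 \left(2 - 227\right)\right)} = \frac{\left(6489 + 230\right) - 195642}{-327876 + \left(\frac{44}{9} - \left(-2497\right) \left(-225\right)\right)} = \frac{6719 - 195642}{-327876 + \left(\frac{44}{9} - 561825\right)} = - \frac{188923}{-327876 - \frac{5056381}{9}} = - \frac{188923}{- \frac{8007265}{9}} = \left(-188923\right) \left(- \frac{9}{8007265}\right) = \frac{242901}{1143895}$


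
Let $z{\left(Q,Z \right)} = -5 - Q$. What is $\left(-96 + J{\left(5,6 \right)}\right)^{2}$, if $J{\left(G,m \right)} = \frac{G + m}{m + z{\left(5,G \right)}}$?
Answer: $\frac{156025}{16} \approx 9751.6$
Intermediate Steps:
$J{\left(G,m \right)} = \frac{G + m}{-10 + m}$ ($J{\left(G,m \right)} = \frac{G + m}{m - 10} = \frac{G + m}{-10 + m}$)
$\left(-96 + J{\left(5,6 \right)}\right)^{2} = \left(-96 + \frac{5 + 6}{-10 + 6}\right)^{2} = \left(-96 + \frac{1}{-4} \cdot 11\right)^{2} = \left(-96 - \frac{11}{4}\right)^{2} = \left(- \frac{395}{4}\right)^{2} = \frac{156025}{16}$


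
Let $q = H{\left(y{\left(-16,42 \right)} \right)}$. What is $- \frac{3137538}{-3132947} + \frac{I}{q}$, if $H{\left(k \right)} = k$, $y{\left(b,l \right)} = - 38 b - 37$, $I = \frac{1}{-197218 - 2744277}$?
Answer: $\frac{5269788882613063}{5262077871321815} \approx 1.0015$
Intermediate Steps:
$I = - \frac{1}{2941495}$ ($I = \frac{1}{-2941495} = - \frac{1}{2941495} \approx -3.3996 \cdot 10^{-7}$)
$y{\left(b,l \right)} = -37 - 38 b$
$q = 571$ ($q = -37 - -608 = -37 + 608 = 571$)
$- \frac{3137538}{-3132947} + \frac{I}{q} = - \frac{3137538}{-3132947} - \frac{1}{2941495 \cdot 571} = \left(-3137538\right) \left(- \frac{1}{3132947}\right) - \frac{1}{1679593645} = \frac{3137538}{3132947} - \frac{1}{1679593645} = \frac{5269788882613063}{5262077871321815}$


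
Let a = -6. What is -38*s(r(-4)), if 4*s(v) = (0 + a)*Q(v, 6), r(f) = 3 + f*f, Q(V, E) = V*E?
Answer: 6498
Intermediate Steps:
Q(V, E) = E*V
r(f) = 3 + f²
s(v) = -9*v (s(v) = ((0 - 6)*(6*v))/4 = (-36*v)/4 = -9*v)
-38*s(r(-4)) = -(-342)*(3 + (-4)²) = -(-342)*(3 + 16) = -(-342)*19 = -38*(-171) = 6498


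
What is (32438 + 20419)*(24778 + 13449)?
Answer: 2020564539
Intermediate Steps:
(32438 + 20419)*(24778 + 13449) = 52857*38227 = 2020564539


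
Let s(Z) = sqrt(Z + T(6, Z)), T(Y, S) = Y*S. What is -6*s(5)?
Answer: -6*sqrt(35) ≈ -35.496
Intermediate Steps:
T(Y, S) = S*Y
s(Z) = sqrt(7)*sqrt(Z) (s(Z) = sqrt(Z + Z*6) = sqrt(Z + 6*Z) = sqrt(7*Z) = sqrt(7)*sqrt(Z))
-6*s(5) = -6*sqrt(7)*sqrt(5) = -6*sqrt(35)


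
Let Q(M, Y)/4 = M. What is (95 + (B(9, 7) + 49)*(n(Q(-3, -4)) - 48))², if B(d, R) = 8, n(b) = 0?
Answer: 6974881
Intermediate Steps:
Q(M, Y) = 4*M
(95 + (B(9, 7) + 49)*(n(Q(-3, -4)) - 48))² = (95 + (8 + 49)*(0 - 48))² = (95 + 57*(-48))² = (95 - 2736)² = (-2641)² = 6974881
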